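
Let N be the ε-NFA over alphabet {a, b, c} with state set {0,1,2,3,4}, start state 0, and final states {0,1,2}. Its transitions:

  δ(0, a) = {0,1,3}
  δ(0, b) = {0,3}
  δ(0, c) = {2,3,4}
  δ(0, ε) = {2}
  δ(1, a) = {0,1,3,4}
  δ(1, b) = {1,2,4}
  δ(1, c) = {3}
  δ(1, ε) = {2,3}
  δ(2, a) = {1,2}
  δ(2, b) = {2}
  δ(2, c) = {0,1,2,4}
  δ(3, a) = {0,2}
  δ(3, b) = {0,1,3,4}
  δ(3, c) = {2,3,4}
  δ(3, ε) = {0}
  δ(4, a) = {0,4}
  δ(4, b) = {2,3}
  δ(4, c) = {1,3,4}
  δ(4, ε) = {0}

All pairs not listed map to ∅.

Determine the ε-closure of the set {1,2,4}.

Begin with {1,2,4}.
1 →ε {2,3}; add 3.
3 →ε {0}; add 0.
ε-closure = {0,1,2,3,4}.

{0,1,2,3,4}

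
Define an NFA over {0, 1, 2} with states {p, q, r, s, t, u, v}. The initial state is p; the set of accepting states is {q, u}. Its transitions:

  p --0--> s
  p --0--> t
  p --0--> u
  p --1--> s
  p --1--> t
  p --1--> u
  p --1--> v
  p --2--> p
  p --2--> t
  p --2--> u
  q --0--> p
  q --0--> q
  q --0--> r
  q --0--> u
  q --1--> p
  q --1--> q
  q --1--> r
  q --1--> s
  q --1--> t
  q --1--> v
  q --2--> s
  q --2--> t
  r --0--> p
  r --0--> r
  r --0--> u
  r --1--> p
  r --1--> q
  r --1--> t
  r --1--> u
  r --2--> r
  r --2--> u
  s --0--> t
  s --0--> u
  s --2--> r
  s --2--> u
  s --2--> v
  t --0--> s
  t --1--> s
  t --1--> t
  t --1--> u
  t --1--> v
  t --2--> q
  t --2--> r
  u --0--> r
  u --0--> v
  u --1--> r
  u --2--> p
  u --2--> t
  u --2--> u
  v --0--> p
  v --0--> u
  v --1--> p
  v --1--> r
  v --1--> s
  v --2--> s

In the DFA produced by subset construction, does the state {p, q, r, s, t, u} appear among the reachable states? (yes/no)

yes

Start state of the DFA: {p}.
{p} --0--> {s, t, u}  [new]
{p} --1--> {s, t, u, v}  [new]
{p} --2--> {p, t, u}  [new]
{s, t, u} --0--> {r, s, t, u, v}  [new]
{s, t, u} --1--> {r, s, t, u, v}  [seen]
{s, t, u} --2--> {p, q, r, t, u, v}  [new]
{s, t, u, v} --0--> {p, r, s, t, u, v}  [new]
{s, t, u, v} --1--> {p, r, s, t, u, v}  [seen]
{s, t, u, v} --2--> {p, q, r, s, t, u, v}  [new]
{p, t, u} --0--> {r, s, t, u, v}  [seen]
{p, t, u} --1--> {r, s, t, u, v}  [seen]
{p, t, u} --2--> {p, q, r, t, u}  [new]
{r, s, t, u, v} --0--> {p, r, s, t, u, v}  [seen]
{r, s, t, u, v} --1--> {p, q, r, s, t, u, v}  [seen]
{r, s, t, u, v} --2--> {p, q, r, s, t, u, v}  [seen]
{p, q, r, t, u, v} --0--> {p, q, r, s, t, u, v}  [seen]
{p, q, r, t, u, v} --1--> {p, q, r, s, t, u, v}  [seen]
{p, q, r, t, u, v} --2--> {p, q, r, s, t, u}  [new]
{p, r, s, t, u, v} --0--> {p, r, s, t, u, v}  [seen]
{p, r, s, t, u, v} --1--> {p, q, r, s, t, u, v}  [seen]
{p, r, s, t, u, v} --2--> {p, q, r, s, t, u, v}  [seen]
{p, q, r, s, t, u, v} --0--> {p, q, r, s, t, u, v}  [seen]
{p, q, r, s, t, u, v} --1--> {p, q, r, s, t, u, v}  [seen]
{p, q, r, s, t, u, v} --2--> {p, q, r, s, t, u, v}  [seen]
{p, q, r, t, u} --0--> {p, q, r, s, t, u, v}  [seen]
{p, q, r, t, u} --1--> {p, q, r, s, t, u, v}  [seen]
{p, q, r, t, u} --2--> {p, q, r, s, t, u}  [seen]
{p, q, r, s, t, u} --0--> {p, q, r, s, t, u, v}  [seen]
{p, q, r, s, t, u} --1--> {p, q, r, s, t, u, v}  [seen]
{p, q, r, s, t, u} --2--> {p, q, r, s, t, u, v}  [seen]
Reachable DFA states: {p}, {s, t, u}, {s, t, u, v}, {p, t, u}, {r, s, t, u, v}, {p, q, r, t, u, v}, {p, r, s, t, u, v}, {p, q, r, s, t, u, v}, {p, q, r, t, u}, {p, q, r, s, t, u}.
{p, q, r, s, t, u} is among them.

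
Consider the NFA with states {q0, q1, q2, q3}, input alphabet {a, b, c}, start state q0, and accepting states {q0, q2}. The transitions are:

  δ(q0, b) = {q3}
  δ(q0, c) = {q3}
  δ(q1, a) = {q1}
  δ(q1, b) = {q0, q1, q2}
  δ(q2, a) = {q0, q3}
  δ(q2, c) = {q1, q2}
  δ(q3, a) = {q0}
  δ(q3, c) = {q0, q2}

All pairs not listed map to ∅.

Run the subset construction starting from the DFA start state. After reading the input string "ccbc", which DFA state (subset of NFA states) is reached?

{q0, q2}

Start: {q0}.
δ(q0,c) = {q3}.
Union: {q3}.
After c: {q3}.
δ(q3,c) = {q0, q2}.
Union: {q0, q2}.
After c: {q0, q2}.
δ(q0,b) = {q3}; δ(q2,b) = ∅.
Union: {q3}.
After b: {q3}.
δ(q3,c) = {q0, q2}.
Union: {q0, q2}.
After c: {q0, q2}.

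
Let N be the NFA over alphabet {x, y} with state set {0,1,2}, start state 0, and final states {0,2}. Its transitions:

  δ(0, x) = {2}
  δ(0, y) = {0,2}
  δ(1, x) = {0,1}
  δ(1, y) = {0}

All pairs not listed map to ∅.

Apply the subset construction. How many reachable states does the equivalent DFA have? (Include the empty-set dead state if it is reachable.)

4

Start state of the DFA: {0}.
{0} --x--> {2}  [new]
{0} --y--> {0,2}  [new]
{2} --x--> ∅  [new]
{2} --y--> ∅  [seen]
{0,2} --x--> {2}  [seen]
{0,2} --y--> {0,2}  [seen]
∅ --x--> ∅  [seen]
∅ --y--> ∅  [seen]
Reachable DFA states: {0}, {2}, {0,2}, ∅.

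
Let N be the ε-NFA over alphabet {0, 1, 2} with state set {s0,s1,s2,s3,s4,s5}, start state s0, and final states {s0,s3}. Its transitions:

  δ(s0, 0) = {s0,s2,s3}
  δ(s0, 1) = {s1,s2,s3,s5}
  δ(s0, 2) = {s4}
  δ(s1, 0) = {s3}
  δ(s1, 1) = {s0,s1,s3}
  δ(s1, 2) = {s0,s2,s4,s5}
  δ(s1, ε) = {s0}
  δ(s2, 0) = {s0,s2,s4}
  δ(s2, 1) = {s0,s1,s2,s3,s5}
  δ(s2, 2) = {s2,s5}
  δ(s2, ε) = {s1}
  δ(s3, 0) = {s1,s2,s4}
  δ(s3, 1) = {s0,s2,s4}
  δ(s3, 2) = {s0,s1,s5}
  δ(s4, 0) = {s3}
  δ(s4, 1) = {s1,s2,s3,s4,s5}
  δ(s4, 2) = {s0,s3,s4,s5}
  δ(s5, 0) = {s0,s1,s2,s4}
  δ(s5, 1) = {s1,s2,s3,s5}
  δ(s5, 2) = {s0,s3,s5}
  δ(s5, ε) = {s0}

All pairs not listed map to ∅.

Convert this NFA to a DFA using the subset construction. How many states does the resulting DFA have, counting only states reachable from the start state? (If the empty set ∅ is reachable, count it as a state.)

Start state of the DFA: {s0} (ε-closure of the NFA start).
{s0} --0--> {s0,s1,s2,s3}  [new]
{s0} --1--> {s0,s1,s2,s3,s5}  [new]
{s0} --2--> {s4}  [new]
{s0,s1,s2,s3} --0--> {s0,s1,s2,s3,s4}  [new]
{s0,s1,s2,s3} --1--> {s0,s1,s2,s3,s4,s5}  [new]
{s0,s1,s2,s3} --2--> {s0,s1,s2,s4,s5}  [new]
{s0,s1,s2,s3,s5} --0--> {s0,s1,s2,s3,s4}  [seen]
{s0,s1,s2,s3,s5} --1--> {s0,s1,s2,s3,s4,s5}  [seen]
{s0,s1,s2,s3,s5} --2--> {s0,s1,s2,s3,s4,s5}  [seen]
{s4} --0--> {s3}  [new]
{s4} --1--> {s0,s1,s2,s3,s4,s5}  [seen]
{s4} --2--> {s0,s3,s4,s5}  [new]
{s0,s1,s2,s3,s4} --0--> {s0,s1,s2,s3,s4}  [seen]
{s0,s1,s2,s3,s4} --1--> {s0,s1,s2,s3,s4,s5}  [seen]
{s0,s1,s2,s3,s4} --2--> {s0,s1,s2,s3,s4,s5}  [seen]
{s0,s1,s2,s3,s4,s5} --0--> {s0,s1,s2,s3,s4}  [seen]
{s0,s1,s2,s3,s4,s5} --1--> {s0,s1,s2,s3,s4,s5}  [seen]
{s0,s1,s2,s3,s4,s5} --2--> {s0,s1,s2,s3,s4,s5}  [seen]
{s0,s1,s2,s4,s5} --0--> {s0,s1,s2,s3,s4}  [seen]
{s0,s1,s2,s4,s5} --1--> {s0,s1,s2,s3,s4,s5}  [seen]
{s0,s1,s2,s4,s5} --2--> {s0,s1,s2,s3,s4,s5}  [seen]
{s3} --0--> {s0,s1,s2,s4}  [new]
{s3} --1--> {s0,s1,s2,s4}  [seen]
{s3} --2--> {s0,s1,s5}  [new]
{s0,s3,s4,s5} --0--> {s0,s1,s2,s3,s4}  [seen]
{s0,s3,s4,s5} --1--> {s0,s1,s2,s3,s4,s5}  [seen]
{s0,s3,s4,s5} --2--> {s0,s1,s3,s4,s5}  [new]
{s0,s1,s2,s4} --0--> {s0,s1,s2,s3,s4}  [seen]
{s0,s1,s2,s4} --1--> {s0,s1,s2,s3,s4,s5}  [seen]
{s0,s1,s2,s4} --2--> {s0,s1,s2,s3,s4,s5}  [seen]
{s0,s1,s5} --0--> {s0,s1,s2,s3,s4}  [seen]
{s0,s1,s5} --1--> {s0,s1,s2,s3,s5}  [seen]
{s0,s1,s5} --2--> {s0,s1,s2,s3,s4,s5}  [seen]
{s0,s1,s3,s4,s5} --0--> {s0,s1,s2,s3,s4}  [seen]
{s0,s1,s3,s4,s5} --1--> {s0,s1,s2,s3,s4,s5}  [seen]
{s0,s1,s3,s4,s5} --2--> {s0,s1,s2,s3,s4,s5}  [seen]
Reachable DFA states: {s0}, {s0,s1,s2,s3}, {s0,s1,s2,s3,s5}, {s4}, {s0,s1,s2,s3,s4}, {s0,s1,s2,s3,s4,s5}, {s0,s1,s2,s4,s5}, {s3}, {s0,s3,s4,s5}, {s0,s1,s2,s4}, {s0,s1,s5}, {s0,s1,s3,s4,s5}.

12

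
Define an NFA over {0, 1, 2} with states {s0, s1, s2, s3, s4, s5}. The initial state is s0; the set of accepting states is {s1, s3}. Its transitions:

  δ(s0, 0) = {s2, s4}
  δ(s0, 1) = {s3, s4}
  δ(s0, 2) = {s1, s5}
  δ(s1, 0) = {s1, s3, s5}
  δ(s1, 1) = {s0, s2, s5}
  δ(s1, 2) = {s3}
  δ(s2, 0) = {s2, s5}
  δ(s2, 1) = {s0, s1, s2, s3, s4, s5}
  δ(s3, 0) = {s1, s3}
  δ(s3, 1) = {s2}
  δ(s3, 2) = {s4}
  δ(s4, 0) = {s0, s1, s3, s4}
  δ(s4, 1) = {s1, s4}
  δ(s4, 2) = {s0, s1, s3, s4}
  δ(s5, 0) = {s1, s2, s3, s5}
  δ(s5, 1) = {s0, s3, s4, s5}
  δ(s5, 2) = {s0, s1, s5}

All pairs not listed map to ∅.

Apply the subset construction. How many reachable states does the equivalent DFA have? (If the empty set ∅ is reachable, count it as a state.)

Start state of the DFA: {s0}.
{s0} --0--> {s2, s4}  [new]
{s0} --1--> {s3, s4}  [new]
{s0} --2--> {s1, s5}  [new]
{s2, s4} --0--> {s0, s1, s2, s3, s4, s5}  [new]
{s2, s4} --1--> {s0, s1, s2, s3, s4, s5}  [seen]
{s2, s4} --2--> {s0, s1, s3, s4}  [new]
{s3, s4} --0--> {s0, s1, s3, s4}  [seen]
{s3, s4} --1--> {s1, s2, s4}  [new]
{s3, s4} --2--> {s0, s1, s3, s4}  [seen]
{s1, s5} --0--> {s1, s2, s3, s5}  [new]
{s1, s5} --1--> {s0, s2, s3, s4, s5}  [new]
{s1, s5} --2--> {s0, s1, s3, s5}  [new]
{s0, s1, s2, s3, s4, s5} --0--> {s0, s1, s2, s3, s4, s5}  [seen]
{s0, s1, s2, s3, s4, s5} --1--> {s0, s1, s2, s3, s4, s5}  [seen]
{s0, s1, s2, s3, s4, s5} --2--> {s0, s1, s3, s4, s5}  [new]
{s0, s1, s3, s4} --0--> {s0, s1, s2, s3, s4, s5}  [seen]
{s0, s1, s3, s4} --1--> {s0, s1, s2, s3, s4, s5}  [seen]
{s0, s1, s3, s4} --2--> {s0, s1, s3, s4, s5}  [seen]
{s1, s2, s4} --0--> {s0, s1, s2, s3, s4, s5}  [seen]
{s1, s2, s4} --1--> {s0, s1, s2, s3, s4, s5}  [seen]
{s1, s2, s4} --2--> {s0, s1, s3, s4}  [seen]
{s1, s2, s3, s5} --0--> {s1, s2, s3, s5}  [seen]
{s1, s2, s3, s5} --1--> {s0, s1, s2, s3, s4, s5}  [seen]
{s1, s2, s3, s5} --2--> {s0, s1, s3, s4, s5}  [seen]
{s0, s2, s3, s4, s5} --0--> {s0, s1, s2, s3, s4, s5}  [seen]
{s0, s2, s3, s4, s5} --1--> {s0, s1, s2, s3, s4, s5}  [seen]
{s0, s2, s3, s4, s5} --2--> {s0, s1, s3, s4, s5}  [seen]
{s0, s1, s3, s5} --0--> {s1, s2, s3, s4, s5}  [new]
{s0, s1, s3, s5} --1--> {s0, s2, s3, s4, s5}  [seen]
{s0, s1, s3, s5} --2--> {s0, s1, s3, s4, s5}  [seen]
{s0, s1, s3, s4, s5} --0--> {s0, s1, s2, s3, s4, s5}  [seen]
{s0, s1, s3, s4, s5} --1--> {s0, s1, s2, s3, s4, s5}  [seen]
{s0, s1, s3, s4, s5} --2--> {s0, s1, s3, s4, s5}  [seen]
{s1, s2, s3, s4, s5} --0--> {s0, s1, s2, s3, s4, s5}  [seen]
{s1, s2, s3, s4, s5} --1--> {s0, s1, s2, s3, s4, s5}  [seen]
{s1, s2, s3, s4, s5} --2--> {s0, s1, s3, s4, s5}  [seen]
Reachable DFA states: {s0}, {s2, s4}, {s3, s4}, {s1, s5}, {s0, s1, s2, s3, s4, s5}, {s0, s1, s3, s4}, {s1, s2, s4}, {s1, s2, s3, s5}, {s0, s2, s3, s4, s5}, {s0, s1, s3, s5}, {s0, s1, s3, s4, s5}, {s1, s2, s3, s4, s5}.

12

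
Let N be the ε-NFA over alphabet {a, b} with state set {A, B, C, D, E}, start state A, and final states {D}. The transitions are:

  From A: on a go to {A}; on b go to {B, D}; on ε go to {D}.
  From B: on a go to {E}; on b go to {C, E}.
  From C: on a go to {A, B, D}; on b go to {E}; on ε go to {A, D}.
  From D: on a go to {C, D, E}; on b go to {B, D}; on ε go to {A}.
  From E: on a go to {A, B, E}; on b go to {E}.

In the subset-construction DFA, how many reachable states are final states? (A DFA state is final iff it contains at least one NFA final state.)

5

Start state of the DFA: {A, D} (ε-closure of the NFA start).
{A, D} --a--> {A, C, D, E}  [new]
{A, D} --b--> {A, B, D}  [new]
{A, C, D, E} --a--> {A, B, C, D, E}  [new]
{A, C, D, E} --b--> {A, B, D, E}  [new]
{A, B, D} --a--> {A, C, D, E}  [seen]
{A, B, D} --b--> {A, B, C, D, E}  [seen]
{A, B, C, D, E} --a--> {A, B, C, D, E}  [seen]
{A, B, C, D, E} --b--> {A, B, C, D, E}  [seen]
{A, B, D, E} --a--> {A, B, C, D, E}  [seen]
{A, B, D, E} --b--> {A, B, C, D, E}  [seen]
Reachable DFA states: {A, D}, {A, C, D, E}, {A, B, D}, {A, B, C, D, E}, {A, B, D, E}.
Accepting DFA states (contain an NFA accepting state): {A, D}, {A, C, D, E}, {A, B, D}, {A, B, C, D, E}, {A, B, D, E}.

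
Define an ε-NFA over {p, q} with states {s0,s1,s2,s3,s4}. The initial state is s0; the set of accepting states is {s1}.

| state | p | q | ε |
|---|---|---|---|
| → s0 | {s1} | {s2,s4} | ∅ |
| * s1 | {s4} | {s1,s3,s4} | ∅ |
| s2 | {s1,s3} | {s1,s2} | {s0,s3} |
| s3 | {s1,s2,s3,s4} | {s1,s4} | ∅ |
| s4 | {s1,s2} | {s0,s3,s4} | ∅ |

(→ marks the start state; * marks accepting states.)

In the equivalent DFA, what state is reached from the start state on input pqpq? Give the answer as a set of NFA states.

{s0,s1,s2,s3,s4}

Start: {s0}.
δ(s0,p) = {s1}.
Union: {s1}.
After p: {s1}.
δ(s1,q) = {s1,s3,s4}.
Union: {s1,s3,s4}.
After q: {s1,s3,s4}.
δ(s1,p) = {s4}; δ(s3,p) = {s1,s2,s3,s4}; δ(s4,p) = {s1,s2}.
Union: {s1,s2,s3,s4}.
ε-closure gives {s0,s1,s2,s3,s4}.
After p: {s0,s1,s2,s3,s4}.
δ(s0,q) = {s2,s4}; δ(s1,q) = {s1,s3,s4}; δ(s2,q) = {s1,s2}; δ(s3,q) = {s1,s4}; δ(s4,q) = {s0,s3,s4}.
Union: {s0,s1,s2,s3,s4}.
After q: {s0,s1,s2,s3,s4}.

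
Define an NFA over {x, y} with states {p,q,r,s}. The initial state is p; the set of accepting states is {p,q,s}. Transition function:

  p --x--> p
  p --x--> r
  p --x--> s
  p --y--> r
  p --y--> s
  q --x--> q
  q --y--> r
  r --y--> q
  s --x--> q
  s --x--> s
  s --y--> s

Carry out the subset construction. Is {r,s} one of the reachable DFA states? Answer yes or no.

Start state of the DFA: {p}.
{p} --x--> {p,r,s}  [new]
{p} --y--> {r,s}  [new]
{p,r,s} --x--> {p,q,r,s}  [new]
{p,r,s} --y--> {q,r,s}  [new]
{r,s} --x--> {q,s}  [new]
{r,s} --y--> {q,s}  [seen]
{p,q,r,s} --x--> {p,q,r,s}  [seen]
{p,q,r,s} --y--> {q,r,s}  [seen]
{q,r,s} --x--> {q,s}  [seen]
{q,r,s} --y--> {q,r,s}  [seen]
{q,s} --x--> {q,s}  [seen]
{q,s} --y--> {r,s}  [seen]
Reachable DFA states: {p}, {p,r,s}, {r,s}, {p,q,r,s}, {q,r,s}, {q,s}.
{r,s} is among them.

yes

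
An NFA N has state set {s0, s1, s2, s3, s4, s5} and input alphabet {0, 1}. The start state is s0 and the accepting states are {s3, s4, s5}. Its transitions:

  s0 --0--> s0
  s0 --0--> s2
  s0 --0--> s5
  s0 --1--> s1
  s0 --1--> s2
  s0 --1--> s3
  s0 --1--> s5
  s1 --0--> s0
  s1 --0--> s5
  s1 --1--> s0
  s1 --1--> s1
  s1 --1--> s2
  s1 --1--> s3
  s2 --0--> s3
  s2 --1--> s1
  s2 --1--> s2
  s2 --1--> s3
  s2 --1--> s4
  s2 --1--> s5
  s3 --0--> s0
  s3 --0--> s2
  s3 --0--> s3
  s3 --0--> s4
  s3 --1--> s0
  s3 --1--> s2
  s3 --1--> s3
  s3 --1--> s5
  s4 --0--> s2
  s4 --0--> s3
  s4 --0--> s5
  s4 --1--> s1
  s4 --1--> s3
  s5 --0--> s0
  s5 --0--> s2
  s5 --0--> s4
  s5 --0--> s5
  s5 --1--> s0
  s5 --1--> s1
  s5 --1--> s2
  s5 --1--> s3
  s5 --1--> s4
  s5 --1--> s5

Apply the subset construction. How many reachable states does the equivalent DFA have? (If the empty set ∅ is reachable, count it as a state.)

5

Start state of the DFA: {s0}.
{s0} --0--> {s0, s2, s5}  [new]
{s0} --1--> {s1, s2, s3, s5}  [new]
{s0, s2, s5} --0--> {s0, s2, s3, s4, s5}  [new]
{s0, s2, s5} --1--> {s0, s1, s2, s3, s4, s5}  [new]
{s1, s2, s3, s5} --0--> {s0, s2, s3, s4, s5}  [seen]
{s1, s2, s3, s5} --1--> {s0, s1, s2, s3, s4, s5}  [seen]
{s0, s2, s3, s4, s5} --0--> {s0, s2, s3, s4, s5}  [seen]
{s0, s2, s3, s4, s5} --1--> {s0, s1, s2, s3, s4, s5}  [seen]
{s0, s1, s2, s3, s4, s5} --0--> {s0, s2, s3, s4, s5}  [seen]
{s0, s1, s2, s3, s4, s5} --1--> {s0, s1, s2, s3, s4, s5}  [seen]
Reachable DFA states: {s0}, {s0, s2, s5}, {s1, s2, s3, s5}, {s0, s2, s3, s4, s5}, {s0, s1, s2, s3, s4, s5}.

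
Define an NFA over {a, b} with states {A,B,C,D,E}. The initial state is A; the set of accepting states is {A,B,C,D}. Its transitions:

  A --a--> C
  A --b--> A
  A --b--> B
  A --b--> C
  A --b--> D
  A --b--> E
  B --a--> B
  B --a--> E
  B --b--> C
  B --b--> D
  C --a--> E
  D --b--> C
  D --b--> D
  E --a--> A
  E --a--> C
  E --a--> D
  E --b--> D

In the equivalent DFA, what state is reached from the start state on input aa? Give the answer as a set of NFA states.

Start: {A}.
δ(A,a) = {C}.
Union: {C}.
After a: {C}.
δ(C,a) = {E}.
Union: {E}.
After a: {E}.

{E}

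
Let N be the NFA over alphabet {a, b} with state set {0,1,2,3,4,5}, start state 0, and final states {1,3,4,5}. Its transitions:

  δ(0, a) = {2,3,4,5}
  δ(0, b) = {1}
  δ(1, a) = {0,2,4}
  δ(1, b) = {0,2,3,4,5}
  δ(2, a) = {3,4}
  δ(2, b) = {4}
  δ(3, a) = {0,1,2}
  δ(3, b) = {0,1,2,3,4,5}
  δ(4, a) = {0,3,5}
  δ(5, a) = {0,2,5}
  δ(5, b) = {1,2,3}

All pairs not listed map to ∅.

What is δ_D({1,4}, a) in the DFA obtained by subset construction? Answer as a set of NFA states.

{0,2,3,4,5}

δ(1,a) = {0,2,4}; δ(4,a) = {0,3,5}.
Union: {0,2,3,4,5}.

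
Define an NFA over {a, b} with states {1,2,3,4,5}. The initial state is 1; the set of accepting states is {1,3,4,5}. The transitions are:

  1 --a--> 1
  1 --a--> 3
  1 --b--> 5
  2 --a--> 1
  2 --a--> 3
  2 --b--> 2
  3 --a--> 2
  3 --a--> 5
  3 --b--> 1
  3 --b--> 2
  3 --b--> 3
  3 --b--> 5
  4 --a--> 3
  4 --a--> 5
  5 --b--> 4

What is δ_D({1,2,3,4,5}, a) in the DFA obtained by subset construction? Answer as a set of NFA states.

{1,2,3,5}

δ(1,a) = {1,3}; δ(2,a) = {1,3}; δ(3,a) = {2,5}; δ(4,a) = {3,5}; δ(5,a) = ∅.
Union: {1,2,3,5}.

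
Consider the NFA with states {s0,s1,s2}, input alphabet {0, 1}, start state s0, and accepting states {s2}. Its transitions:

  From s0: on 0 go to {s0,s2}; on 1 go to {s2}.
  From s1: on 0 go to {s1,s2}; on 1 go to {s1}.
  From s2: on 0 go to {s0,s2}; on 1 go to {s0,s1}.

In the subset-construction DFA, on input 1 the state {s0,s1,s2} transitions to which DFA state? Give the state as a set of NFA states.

δ(s0,1) = {s2}; δ(s1,1) = {s1}; δ(s2,1) = {s0,s1}.
Union: {s0,s1,s2}.

{s0,s1,s2}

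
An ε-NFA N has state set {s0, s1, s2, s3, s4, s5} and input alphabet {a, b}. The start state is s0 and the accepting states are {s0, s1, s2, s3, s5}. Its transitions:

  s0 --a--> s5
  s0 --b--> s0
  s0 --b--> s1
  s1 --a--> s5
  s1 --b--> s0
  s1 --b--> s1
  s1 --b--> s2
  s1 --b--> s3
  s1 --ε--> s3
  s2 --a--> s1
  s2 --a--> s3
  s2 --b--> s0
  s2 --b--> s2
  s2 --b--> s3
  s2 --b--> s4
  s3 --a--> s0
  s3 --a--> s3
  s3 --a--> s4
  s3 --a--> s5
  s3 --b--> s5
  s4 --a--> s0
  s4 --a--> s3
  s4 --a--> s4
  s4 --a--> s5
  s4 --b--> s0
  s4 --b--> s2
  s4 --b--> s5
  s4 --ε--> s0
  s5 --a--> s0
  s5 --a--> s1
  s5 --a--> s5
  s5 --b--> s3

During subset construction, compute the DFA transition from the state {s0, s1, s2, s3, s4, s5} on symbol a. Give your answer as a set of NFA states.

δ(s0,a) = {s5}; δ(s1,a) = {s5}; δ(s2,a) = {s1, s3}; δ(s3,a) = {s0, s3, s4, s5}; δ(s4,a) = {s0, s3, s4, s5}; δ(s5,a) = {s0, s1, s5}.
Union: {s0, s1, s3, s4, s5}.

{s0, s1, s3, s4, s5}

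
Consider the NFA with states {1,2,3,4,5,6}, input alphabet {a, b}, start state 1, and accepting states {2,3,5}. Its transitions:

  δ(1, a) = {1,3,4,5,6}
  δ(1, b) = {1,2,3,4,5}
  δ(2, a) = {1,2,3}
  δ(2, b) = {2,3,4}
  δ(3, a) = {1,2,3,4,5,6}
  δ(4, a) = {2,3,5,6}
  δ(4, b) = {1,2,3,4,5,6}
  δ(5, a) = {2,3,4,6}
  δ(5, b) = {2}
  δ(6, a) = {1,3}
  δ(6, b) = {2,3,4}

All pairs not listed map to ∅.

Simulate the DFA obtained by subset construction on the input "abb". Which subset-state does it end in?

Start: {1}.
δ(1,a) = {1,3,4,5,6}.
Union: {1,3,4,5,6}.
After a: {1,3,4,5,6}.
δ(1,b) = {1,2,3,4,5}; δ(3,b) = ∅; δ(4,b) = {1,2,3,4,5,6}; δ(5,b) = {2}; δ(6,b) = {2,3,4}.
Union: {1,2,3,4,5,6}.
After b: {1,2,3,4,5,6}.
δ(1,b) = {1,2,3,4,5}; δ(2,b) = {2,3,4}; δ(3,b) = ∅; δ(4,b) = {1,2,3,4,5,6}; δ(5,b) = {2}; δ(6,b) = {2,3,4}.
Union: {1,2,3,4,5,6}.
After b: {1,2,3,4,5,6}.

{1,2,3,4,5,6}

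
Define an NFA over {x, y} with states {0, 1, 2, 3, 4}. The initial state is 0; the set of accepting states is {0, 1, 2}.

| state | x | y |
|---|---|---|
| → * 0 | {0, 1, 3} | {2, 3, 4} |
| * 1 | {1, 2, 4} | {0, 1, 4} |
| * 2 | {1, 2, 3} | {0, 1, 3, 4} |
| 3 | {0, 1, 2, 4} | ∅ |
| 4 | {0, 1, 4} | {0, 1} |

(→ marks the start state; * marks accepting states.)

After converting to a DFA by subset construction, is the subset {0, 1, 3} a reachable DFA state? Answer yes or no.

yes

Start state of the DFA: {0}.
{0} --x--> {0, 1, 3}  [new]
{0} --y--> {2, 3, 4}  [new]
{0, 1, 3} --x--> {0, 1, 2, 3, 4}  [new]
{0, 1, 3} --y--> {0, 1, 2, 3, 4}  [seen]
{2, 3, 4} --x--> {0, 1, 2, 3, 4}  [seen]
{2, 3, 4} --y--> {0, 1, 3, 4}  [new]
{0, 1, 2, 3, 4} --x--> {0, 1, 2, 3, 4}  [seen]
{0, 1, 2, 3, 4} --y--> {0, 1, 2, 3, 4}  [seen]
{0, 1, 3, 4} --x--> {0, 1, 2, 3, 4}  [seen]
{0, 1, 3, 4} --y--> {0, 1, 2, 3, 4}  [seen]
Reachable DFA states: {0}, {0, 1, 3}, {2, 3, 4}, {0, 1, 2, 3, 4}, {0, 1, 3, 4}.
{0, 1, 3} is among them.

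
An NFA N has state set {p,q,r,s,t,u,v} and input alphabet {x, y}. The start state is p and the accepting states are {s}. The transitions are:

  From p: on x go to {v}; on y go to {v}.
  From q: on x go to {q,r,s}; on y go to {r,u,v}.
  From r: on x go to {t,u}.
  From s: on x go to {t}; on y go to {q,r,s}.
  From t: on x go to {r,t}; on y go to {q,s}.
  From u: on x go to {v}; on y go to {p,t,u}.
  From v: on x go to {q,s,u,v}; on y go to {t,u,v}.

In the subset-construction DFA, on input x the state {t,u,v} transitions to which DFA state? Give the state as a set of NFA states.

{q,r,s,t,u,v}

δ(t,x) = {r,t}; δ(u,x) = {v}; δ(v,x) = {q,s,u,v}.
Union: {q,r,s,t,u,v}.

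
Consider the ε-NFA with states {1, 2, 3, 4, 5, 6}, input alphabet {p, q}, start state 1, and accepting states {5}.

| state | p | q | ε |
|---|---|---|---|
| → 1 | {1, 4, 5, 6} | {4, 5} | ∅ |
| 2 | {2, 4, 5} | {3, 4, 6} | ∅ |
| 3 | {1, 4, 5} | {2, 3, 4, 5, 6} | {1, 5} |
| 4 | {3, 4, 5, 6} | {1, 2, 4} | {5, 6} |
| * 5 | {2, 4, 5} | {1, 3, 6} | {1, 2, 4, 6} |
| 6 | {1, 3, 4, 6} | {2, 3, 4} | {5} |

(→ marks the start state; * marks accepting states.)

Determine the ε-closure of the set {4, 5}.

Begin with {4, 5}.
4 →ε {5, 6}; add 6.
5 →ε {1, 2, 4, 6}; add 1, 2.
ε-closure = {1, 2, 4, 5, 6}.

{1, 2, 4, 5, 6}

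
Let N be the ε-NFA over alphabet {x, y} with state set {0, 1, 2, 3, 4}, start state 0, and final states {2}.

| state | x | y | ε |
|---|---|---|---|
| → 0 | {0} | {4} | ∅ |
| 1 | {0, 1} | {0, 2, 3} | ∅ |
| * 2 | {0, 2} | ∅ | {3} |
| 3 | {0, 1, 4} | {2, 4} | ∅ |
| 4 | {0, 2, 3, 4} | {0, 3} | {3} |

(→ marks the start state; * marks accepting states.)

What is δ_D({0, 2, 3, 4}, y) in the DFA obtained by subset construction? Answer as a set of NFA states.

δ(0,y) = {4}; δ(2,y) = ∅; δ(3,y) = {2, 4}; δ(4,y) = {0, 3}.
Union: {0, 2, 3, 4}.

{0, 2, 3, 4}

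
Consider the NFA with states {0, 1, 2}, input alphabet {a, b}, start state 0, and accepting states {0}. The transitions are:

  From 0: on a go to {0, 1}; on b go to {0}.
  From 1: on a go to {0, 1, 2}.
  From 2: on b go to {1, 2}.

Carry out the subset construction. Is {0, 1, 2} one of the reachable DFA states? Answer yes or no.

yes

Start state of the DFA: {0}.
{0} --a--> {0, 1}  [new]
{0} --b--> {0}  [seen]
{0, 1} --a--> {0, 1, 2}  [new]
{0, 1} --b--> {0}  [seen]
{0, 1, 2} --a--> {0, 1, 2}  [seen]
{0, 1, 2} --b--> {0, 1, 2}  [seen]
Reachable DFA states: {0}, {0, 1}, {0, 1, 2}.
{0, 1, 2} is among them.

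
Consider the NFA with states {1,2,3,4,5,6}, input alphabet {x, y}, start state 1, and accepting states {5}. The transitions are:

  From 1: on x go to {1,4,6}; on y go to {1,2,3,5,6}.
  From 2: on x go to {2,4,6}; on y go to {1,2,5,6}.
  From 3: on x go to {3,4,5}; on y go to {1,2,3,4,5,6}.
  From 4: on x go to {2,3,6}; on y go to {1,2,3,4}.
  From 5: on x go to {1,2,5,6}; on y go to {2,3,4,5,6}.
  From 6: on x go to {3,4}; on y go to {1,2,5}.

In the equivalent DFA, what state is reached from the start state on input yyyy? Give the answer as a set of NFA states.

{1,2,3,4,5,6}

Start: {1}.
δ(1,y) = {1,2,3,5,6}.
Union: {1,2,3,5,6}.
After y: {1,2,3,5,6}.
δ(1,y) = {1,2,3,5,6}; δ(2,y) = {1,2,5,6}; δ(3,y) = {1,2,3,4,5,6}; δ(5,y) = {2,3,4,5,6}; δ(6,y) = {1,2,5}.
Union: {1,2,3,4,5,6}.
After y: {1,2,3,4,5,6}.
δ(1,y) = {1,2,3,5,6}; δ(2,y) = {1,2,5,6}; δ(3,y) = {1,2,3,4,5,6}; δ(4,y) = {1,2,3,4}; δ(5,y) = {2,3,4,5,6}; δ(6,y) = {1,2,5}.
Union: {1,2,3,4,5,6}.
After y: {1,2,3,4,5,6}.
δ(1,y) = {1,2,3,5,6}; δ(2,y) = {1,2,5,6}; δ(3,y) = {1,2,3,4,5,6}; δ(4,y) = {1,2,3,4}; δ(5,y) = {2,3,4,5,6}; δ(6,y) = {1,2,5}.
Union: {1,2,3,4,5,6}.
After y: {1,2,3,4,5,6}.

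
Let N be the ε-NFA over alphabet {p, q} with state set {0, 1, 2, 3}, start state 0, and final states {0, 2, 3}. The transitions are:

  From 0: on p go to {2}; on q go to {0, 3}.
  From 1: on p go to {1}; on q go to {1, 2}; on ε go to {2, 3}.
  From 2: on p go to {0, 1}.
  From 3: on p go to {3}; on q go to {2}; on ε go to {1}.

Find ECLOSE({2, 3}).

Begin with {2, 3}.
3 →ε {1}; add 1.
ε-closure = {1, 2, 3}.

{1, 2, 3}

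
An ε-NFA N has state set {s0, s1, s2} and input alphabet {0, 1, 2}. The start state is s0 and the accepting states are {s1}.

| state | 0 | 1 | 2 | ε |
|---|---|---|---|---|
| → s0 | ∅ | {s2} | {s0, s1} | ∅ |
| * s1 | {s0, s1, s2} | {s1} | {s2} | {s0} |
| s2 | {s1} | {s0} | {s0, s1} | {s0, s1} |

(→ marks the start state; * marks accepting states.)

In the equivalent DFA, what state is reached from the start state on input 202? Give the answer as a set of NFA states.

{s0, s1, s2}

Start: {s0}.
δ(s0,2) = {s0, s1}.
Union: {s0, s1}.
After 2: {s0, s1}.
δ(s0,0) = ∅; δ(s1,0) = {s0, s1, s2}.
Union: {s0, s1, s2}.
After 0: {s0, s1, s2}.
δ(s0,2) = {s0, s1}; δ(s1,2) = {s2}; δ(s2,2) = {s0, s1}.
Union: {s0, s1, s2}.
After 2: {s0, s1, s2}.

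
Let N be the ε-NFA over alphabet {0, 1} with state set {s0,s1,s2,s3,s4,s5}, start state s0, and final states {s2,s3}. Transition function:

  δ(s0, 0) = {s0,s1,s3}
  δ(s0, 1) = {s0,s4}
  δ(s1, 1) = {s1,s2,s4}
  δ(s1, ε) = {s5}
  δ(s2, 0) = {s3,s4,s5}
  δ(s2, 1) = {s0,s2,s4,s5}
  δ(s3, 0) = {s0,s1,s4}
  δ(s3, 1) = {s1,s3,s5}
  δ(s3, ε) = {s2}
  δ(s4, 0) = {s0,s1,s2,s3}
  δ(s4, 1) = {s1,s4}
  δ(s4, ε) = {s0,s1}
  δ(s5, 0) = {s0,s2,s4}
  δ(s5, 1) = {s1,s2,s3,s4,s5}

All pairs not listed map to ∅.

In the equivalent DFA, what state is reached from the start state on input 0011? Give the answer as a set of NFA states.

{s0,s1,s2,s3,s4,s5}

Start: {s0}.
δ(s0,0) = {s0,s1,s3}.
Union: {s0,s1,s3}.
ε-closure gives {s0,s1,s2,s3,s5}.
After 0: {s0,s1,s2,s3,s5}.
δ(s0,0) = {s0,s1,s3}; δ(s1,0) = ∅; δ(s2,0) = {s3,s4,s5}; δ(s3,0) = {s0,s1,s4}; δ(s5,0) = {s0,s2,s4}.
Union: {s0,s1,s2,s3,s4,s5}.
After 0: {s0,s1,s2,s3,s4,s5}.
δ(s0,1) = {s0,s4}; δ(s1,1) = {s1,s2,s4}; δ(s2,1) = {s0,s2,s4,s5}; δ(s3,1) = {s1,s3,s5}; δ(s4,1) = {s1,s4}; δ(s5,1) = {s1,s2,s3,s4,s5}.
Union: {s0,s1,s2,s3,s4,s5}.
After 1: {s0,s1,s2,s3,s4,s5}.
δ(s0,1) = {s0,s4}; δ(s1,1) = {s1,s2,s4}; δ(s2,1) = {s0,s2,s4,s5}; δ(s3,1) = {s1,s3,s5}; δ(s4,1) = {s1,s4}; δ(s5,1) = {s1,s2,s3,s4,s5}.
Union: {s0,s1,s2,s3,s4,s5}.
After 1: {s0,s1,s2,s3,s4,s5}.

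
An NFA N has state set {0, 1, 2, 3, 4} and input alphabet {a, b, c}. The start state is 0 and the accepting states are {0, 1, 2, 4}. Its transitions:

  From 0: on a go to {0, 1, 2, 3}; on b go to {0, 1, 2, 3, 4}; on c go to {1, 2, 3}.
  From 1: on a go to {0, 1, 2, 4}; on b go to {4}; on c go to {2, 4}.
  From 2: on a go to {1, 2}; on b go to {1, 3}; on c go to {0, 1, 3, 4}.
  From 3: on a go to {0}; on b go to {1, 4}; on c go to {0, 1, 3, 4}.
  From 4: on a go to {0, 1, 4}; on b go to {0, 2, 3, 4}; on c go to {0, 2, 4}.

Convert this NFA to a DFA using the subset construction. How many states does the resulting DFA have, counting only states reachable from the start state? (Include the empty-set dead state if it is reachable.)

Start state of the DFA: {0}.
{0} --a--> {0, 1, 2, 3}  [new]
{0} --b--> {0, 1, 2, 3, 4}  [new]
{0} --c--> {1, 2, 3}  [new]
{0, 1, 2, 3} --a--> {0, 1, 2, 3, 4}  [seen]
{0, 1, 2, 3} --b--> {0, 1, 2, 3, 4}  [seen]
{0, 1, 2, 3} --c--> {0, 1, 2, 3, 4}  [seen]
{0, 1, 2, 3, 4} --a--> {0, 1, 2, 3, 4}  [seen]
{0, 1, 2, 3, 4} --b--> {0, 1, 2, 3, 4}  [seen]
{0, 1, 2, 3, 4} --c--> {0, 1, 2, 3, 4}  [seen]
{1, 2, 3} --a--> {0, 1, 2, 4}  [new]
{1, 2, 3} --b--> {1, 3, 4}  [new]
{1, 2, 3} --c--> {0, 1, 2, 3, 4}  [seen]
{0, 1, 2, 4} --a--> {0, 1, 2, 3, 4}  [seen]
{0, 1, 2, 4} --b--> {0, 1, 2, 3, 4}  [seen]
{0, 1, 2, 4} --c--> {0, 1, 2, 3, 4}  [seen]
{1, 3, 4} --a--> {0, 1, 2, 4}  [seen]
{1, 3, 4} --b--> {0, 1, 2, 3, 4}  [seen]
{1, 3, 4} --c--> {0, 1, 2, 3, 4}  [seen]
Reachable DFA states: {0}, {0, 1, 2, 3}, {0, 1, 2, 3, 4}, {1, 2, 3}, {0, 1, 2, 4}, {1, 3, 4}.

6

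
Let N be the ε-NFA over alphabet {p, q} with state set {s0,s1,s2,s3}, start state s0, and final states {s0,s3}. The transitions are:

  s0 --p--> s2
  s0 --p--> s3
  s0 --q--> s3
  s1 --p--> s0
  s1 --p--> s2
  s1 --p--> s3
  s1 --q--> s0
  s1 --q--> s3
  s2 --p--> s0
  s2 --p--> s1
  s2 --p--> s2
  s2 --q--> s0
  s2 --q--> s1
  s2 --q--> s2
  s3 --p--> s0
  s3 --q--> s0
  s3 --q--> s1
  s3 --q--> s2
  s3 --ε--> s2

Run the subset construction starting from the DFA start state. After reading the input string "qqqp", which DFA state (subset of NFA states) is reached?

Start: {s0}.
δ(s0,q) = {s3}.
Union: {s3}.
ε-closure gives {s2,s3}.
After q: {s2,s3}.
δ(s2,q) = {s0,s1,s2}; δ(s3,q) = {s0,s1,s2}.
Union: {s0,s1,s2}.
After q: {s0,s1,s2}.
δ(s0,q) = {s3}; δ(s1,q) = {s0,s3}; δ(s2,q) = {s0,s1,s2}.
Union: {s0,s1,s2,s3}.
After q: {s0,s1,s2,s3}.
δ(s0,p) = {s2,s3}; δ(s1,p) = {s0,s2,s3}; δ(s2,p) = {s0,s1,s2}; δ(s3,p) = {s0}.
Union: {s0,s1,s2,s3}.
After p: {s0,s1,s2,s3}.

{s0,s1,s2,s3}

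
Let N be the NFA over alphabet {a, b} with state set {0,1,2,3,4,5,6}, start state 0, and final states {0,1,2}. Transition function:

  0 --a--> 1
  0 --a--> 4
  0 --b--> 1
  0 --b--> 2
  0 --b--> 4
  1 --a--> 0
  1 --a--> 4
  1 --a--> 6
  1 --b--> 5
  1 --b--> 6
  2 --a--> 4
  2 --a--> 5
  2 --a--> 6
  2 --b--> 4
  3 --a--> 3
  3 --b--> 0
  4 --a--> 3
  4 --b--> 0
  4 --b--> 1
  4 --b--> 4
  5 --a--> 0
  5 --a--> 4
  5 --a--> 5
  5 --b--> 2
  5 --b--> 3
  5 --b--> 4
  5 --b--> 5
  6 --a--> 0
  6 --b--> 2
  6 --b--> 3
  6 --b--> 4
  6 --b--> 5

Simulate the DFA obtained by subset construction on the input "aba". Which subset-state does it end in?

{0,1,3,4,5,6}

Start: {0}.
δ(0,a) = {1,4}.
Union: {1,4}.
After a: {1,4}.
δ(1,b) = {5,6}; δ(4,b) = {0,1,4}.
Union: {0,1,4,5,6}.
After b: {0,1,4,5,6}.
δ(0,a) = {1,4}; δ(1,a) = {0,4,6}; δ(4,a) = {3}; δ(5,a) = {0,4,5}; δ(6,a) = {0}.
Union: {0,1,3,4,5,6}.
After a: {0,1,3,4,5,6}.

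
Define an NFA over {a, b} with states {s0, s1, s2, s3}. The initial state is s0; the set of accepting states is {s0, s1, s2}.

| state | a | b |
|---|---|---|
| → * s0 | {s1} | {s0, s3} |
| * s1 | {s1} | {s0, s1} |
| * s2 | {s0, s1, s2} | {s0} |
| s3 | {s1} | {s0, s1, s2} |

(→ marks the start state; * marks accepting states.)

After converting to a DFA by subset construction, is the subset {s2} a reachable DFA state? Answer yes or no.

Start state of the DFA: {s0}.
{s0} --a--> {s1}  [new]
{s0} --b--> {s0, s3}  [new]
{s1} --a--> {s1}  [seen]
{s1} --b--> {s0, s1}  [new]
{s0, s3} --a--> {s1}  [seen]
{s0, s3} --b--> {s0, s1, s2, s3}  [new]
{s0, s1} --a--> {s1}  [seen]
{s0, s1} --b--> {s0, s1, s3}  [new]
{s0, s1, s2, s3} --a--> {s0, s1, s2}  [new]
{s0, s1, s2, s3} --b--> {s0, s1, s2, s3}  [seen]
{s0, s1, s3} --a--> {s1}  [seen]
{s0, s1, s3} --b--> {s0, s1, s2, s3}  [seen]
{s0, s1, s2} --a--> {s0, s1, s2}  [seen]
{s0, s1, s2} --b--> {s0, s1, s3}  [seen]
Reachable DFA states: {s0}, {s1}, {s0, s3}, {s0, s1}, {s0, s1, s2, s3}, {s0, s1, s3}, {s0, s1, s2}.
{s2} is not among them.

no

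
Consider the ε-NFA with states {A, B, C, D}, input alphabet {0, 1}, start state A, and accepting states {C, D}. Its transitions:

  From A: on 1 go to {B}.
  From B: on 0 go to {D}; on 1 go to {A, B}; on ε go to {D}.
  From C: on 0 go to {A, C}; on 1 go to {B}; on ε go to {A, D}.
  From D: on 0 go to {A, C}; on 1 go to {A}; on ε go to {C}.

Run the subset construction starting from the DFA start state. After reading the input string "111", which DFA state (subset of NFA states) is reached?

{A, B, C, D}

Start: {A}.
δ(A,1) = {B}.
Union: {B}.
ε-closure gives {A, B, C, D}.
After 1: {A, B, C, D}.
δ(A,1) = {B}; δ(B,1) = {A, B}; δ(C,1) = {B}; δ(D,1) = {A}.
Union: {A, B}.
ε-closure gives {A, B, C, D}.
After 1: {A, B, C, D}.
δ(A,1) = {B}; δ(B,1) = {A, B}; δ(C,1) = {B}; δ(D,1) = {A}.
Union: {A, B}.
ε-closure gives {A, B, C, D}.
After 1: {A, B, C, D}.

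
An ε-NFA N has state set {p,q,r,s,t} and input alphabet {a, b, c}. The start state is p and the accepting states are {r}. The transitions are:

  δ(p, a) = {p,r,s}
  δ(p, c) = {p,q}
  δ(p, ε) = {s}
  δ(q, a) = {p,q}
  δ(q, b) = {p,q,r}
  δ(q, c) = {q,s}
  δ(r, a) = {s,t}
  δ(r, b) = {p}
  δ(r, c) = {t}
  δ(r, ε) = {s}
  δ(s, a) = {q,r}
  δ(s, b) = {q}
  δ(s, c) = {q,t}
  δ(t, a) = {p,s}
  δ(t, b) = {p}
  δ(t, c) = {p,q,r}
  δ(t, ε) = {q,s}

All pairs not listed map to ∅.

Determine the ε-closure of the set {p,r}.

Begin with {p,r}.
p →ε {s}; add s.
ε-closure = {p,r,s}.

{p,r,s}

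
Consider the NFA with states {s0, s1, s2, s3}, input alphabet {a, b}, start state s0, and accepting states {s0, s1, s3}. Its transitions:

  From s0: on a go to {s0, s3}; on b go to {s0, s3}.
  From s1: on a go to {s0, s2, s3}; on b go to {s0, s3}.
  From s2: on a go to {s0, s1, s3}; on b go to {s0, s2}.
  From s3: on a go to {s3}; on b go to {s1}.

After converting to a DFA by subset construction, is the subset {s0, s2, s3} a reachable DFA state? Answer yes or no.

yes

Start state of the DFA: {s0}.
{s0} --a--> {s0, s3}  [new]
{s0} --b--> {s0, s3}  [seen]
{s0, s3} --a--> {s0, s3}  [seen]
{s0, s3} --b--> {s0, s1, s3}  [new]
{s0, s1, s3} --a--> {s0, s2, s3}  [new]
{s0, s1, s3} --b--> {s0, s1, s3}  [seen]
{s0, s2, s3} --a--> {s0, s1, s3}  [seen]
{s0, s2, s3} --b--> {s0, s1, s2, s3}  [new]
{s0, s1, s2, s3} --a--> {s0, s1, s2, s3}  [seen]
{s0, s1, s2, s3} --b--> {s0, s1, s2, s3}  [seen]
Reachable DFA states: {s0}, {s0, s3}, {s0, s1, s3}, {s0, s2, s3}, {s0, s1, s2, s3}.
{s0, s2, s3} is among them.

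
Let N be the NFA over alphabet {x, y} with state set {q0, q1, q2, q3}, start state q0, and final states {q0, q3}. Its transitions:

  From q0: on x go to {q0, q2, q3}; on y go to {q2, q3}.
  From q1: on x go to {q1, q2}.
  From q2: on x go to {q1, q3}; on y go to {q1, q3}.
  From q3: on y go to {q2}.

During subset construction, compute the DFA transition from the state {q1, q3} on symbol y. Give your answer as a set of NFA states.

δ(q1,y) = ∅; δ(q3,y) = {q2}.
Union: {q2}.

{q2}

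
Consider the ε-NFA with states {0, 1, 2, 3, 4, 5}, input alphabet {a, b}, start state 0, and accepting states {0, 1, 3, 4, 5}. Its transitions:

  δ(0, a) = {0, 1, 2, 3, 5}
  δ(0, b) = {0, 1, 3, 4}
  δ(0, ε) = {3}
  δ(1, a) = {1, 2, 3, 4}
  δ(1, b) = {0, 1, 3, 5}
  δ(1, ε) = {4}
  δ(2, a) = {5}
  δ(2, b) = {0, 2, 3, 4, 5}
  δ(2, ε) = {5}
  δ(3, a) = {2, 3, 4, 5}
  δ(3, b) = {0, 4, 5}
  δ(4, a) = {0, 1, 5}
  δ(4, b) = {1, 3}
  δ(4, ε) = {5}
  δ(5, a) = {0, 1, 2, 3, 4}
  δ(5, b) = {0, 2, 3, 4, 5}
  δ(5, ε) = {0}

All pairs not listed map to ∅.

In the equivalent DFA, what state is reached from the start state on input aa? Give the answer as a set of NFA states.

{0, 1, 2, 3, 4, 5}

Start: {0, 3}.
δ(0,a) = {0, 1, 2, 3, 5}; δ(3,a) = {2, 3, 4, 5}.
Union: {0, 1, 2, 3, 4, 5}.
After a: {0, 1, 2, 3, 4, 5}.
δ(0,a) = {0, 1, 2, 3, 5}; δ(1,a) = {1, 2, 3, 4}; δ(2,a) = {5}; δ(3,a) = {2, 3, 4, 5}; δ(4,a) = {0, 1, 5}; δ(5,a) = {0, 1, 2, 3, 4}.
Union: {0, 1, 2, 3, 4, 5}.
After a: {0, 1, 2, 3, 4, 5}.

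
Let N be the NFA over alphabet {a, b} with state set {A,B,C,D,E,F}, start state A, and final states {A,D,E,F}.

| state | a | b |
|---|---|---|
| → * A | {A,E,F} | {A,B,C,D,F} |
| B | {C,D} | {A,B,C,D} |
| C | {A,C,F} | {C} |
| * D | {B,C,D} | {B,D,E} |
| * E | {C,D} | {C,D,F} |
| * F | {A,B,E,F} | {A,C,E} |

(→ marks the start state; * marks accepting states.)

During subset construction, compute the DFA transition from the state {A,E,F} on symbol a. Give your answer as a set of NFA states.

{A,B,C,D,E,F}

δ(A,a) = {A,E,F}; δ(E,a) = {C,D}; δ(F,a) = {A,B,E,F}.
Union: {A,B,C,D,E,F}.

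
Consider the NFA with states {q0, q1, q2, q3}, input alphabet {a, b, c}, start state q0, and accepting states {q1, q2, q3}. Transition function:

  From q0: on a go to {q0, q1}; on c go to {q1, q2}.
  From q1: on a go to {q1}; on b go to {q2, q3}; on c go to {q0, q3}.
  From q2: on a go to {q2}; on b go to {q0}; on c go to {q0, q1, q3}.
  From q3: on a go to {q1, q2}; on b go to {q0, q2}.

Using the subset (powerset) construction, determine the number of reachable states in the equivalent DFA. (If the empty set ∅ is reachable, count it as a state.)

10

Start state of the DFA: {q0}.
{q0} --a--> {q0, q1}  [new]
{q0} --b--> ∅  [new]
{q0} --c--> {q1, q2}  [new]
{q0, q1} --a--> {q0, q1}  [seen]
{q0, q1} --b--> {q2, q3}  [new]
{q0, q1} --c--> {q0, q1, q2, q3}  [new]
∅ --a--> ∅  [seen]
∅ --b--> ∅  [seen]
∅ --c--> ∅  [seen]
{q1, q2} --a--> {q1, q2}  [seen]
{q1, q2} --b--> {q0, q2, q3}  [new]
{q1, q2} --c--> {q0, q1, q3}  [new]
{q2, q3} --a--> {q1, q2}  [seen]
{q2, q3} --b--> {q0, q2}  [new]
{q2, q3} --c--> {q0, q1, q3}  [seen]
{q0, q1, q2, q3} --a--> {q0, q1, q2}  [new]
{q0, q1, q2, q3} --b--> {q0, q2, q3}  [seen]
{q0, q1, q2, q3} --c--> {q0, q1, q2, q3}  [seen]
{q0, q2, q3} --a--> {q0, q1, q2}  [seen]
{q0, q2, q3} --b--> {q0, q2}  [seen]
{q0, q2, q3} --c--> {q0, q1, q2, q3}  [seen]
{q0, q1, q3} --a--> {q0, q1, q2}  [seen]
{q0, q1, q3} --b--> {q0, q2, q3}  [seen]
{q0, q1, q3} --c--> {q0, q1, q2, q3}  [seen]
{q0, q2} --a--> {q0, q1, q2}  [seen]
{q0, q2} --b--> {q0}  [seen]
{q0, q2} --c--> {q0, q1, q2, q3}  [seen]
{q0, q1, q2} --a--> {q0, q1, q2}  [seen]
{q0, q1, q2} --b--> {q0, q2, q3}  [seen]
{q0, q1, q2} --c--> {q0, q1, q2, q3}  [seen]
Reachable DFA states: {q0}, {q0, q1}, ∅, {q1, q2}, {q2, q3}, {q0, q1, q2, q3}, {q0, q2, q3}, {q0, q1, q3}, {q0, q2}, {q0, q1, q2}.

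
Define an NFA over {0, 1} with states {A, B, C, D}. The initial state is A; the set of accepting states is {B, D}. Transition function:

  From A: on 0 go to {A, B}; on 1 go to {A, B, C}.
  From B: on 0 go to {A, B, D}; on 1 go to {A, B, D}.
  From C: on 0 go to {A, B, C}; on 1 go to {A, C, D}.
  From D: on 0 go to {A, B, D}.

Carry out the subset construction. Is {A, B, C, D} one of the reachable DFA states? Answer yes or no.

yes

Start state of the DFA: {A}.
{A} --0--> {A, B}  [new]
{A} --1--> {A, B, C}  [new]
{A, B} --0--> {A, B, D}  [new]
{A, B} --1--> {A, B, C, D}  [new]
{A, B, C} --0--> {A, B, C, D}  [seen]
{A, B, C} --1--> {A, B, C, D}  [seen]
{A, B, D} --0--> {A, B, D}  [seen]
{A, B, D} --1--> {A, B, C, D}  [seen]
{A, B, C, D} --0--> {A, B, C, D}  [seen]
{A, B, C, D} --1--> {A, B, C, D}  [seen]
Reachable DFA states: {A}, {A, B}, {A, B, C}, {A, B, D}, {A, B, C, D}.
{A, B, C, D} is among them.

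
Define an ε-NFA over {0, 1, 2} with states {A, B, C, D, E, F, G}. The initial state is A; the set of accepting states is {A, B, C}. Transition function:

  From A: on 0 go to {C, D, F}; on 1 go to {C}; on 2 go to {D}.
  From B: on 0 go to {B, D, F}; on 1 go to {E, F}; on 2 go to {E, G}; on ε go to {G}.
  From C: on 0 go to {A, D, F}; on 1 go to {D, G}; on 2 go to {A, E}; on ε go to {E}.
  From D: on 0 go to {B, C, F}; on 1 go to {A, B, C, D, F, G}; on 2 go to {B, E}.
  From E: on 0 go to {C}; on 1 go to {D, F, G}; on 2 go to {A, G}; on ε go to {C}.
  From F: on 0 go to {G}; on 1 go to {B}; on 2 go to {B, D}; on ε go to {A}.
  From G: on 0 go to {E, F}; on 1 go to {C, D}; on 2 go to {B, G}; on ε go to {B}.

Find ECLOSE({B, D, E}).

{B, C, D, E, G}

Begin with {B, D, E}.
B →ε {G}; add G.
E →ε {C}; add C.
ε-closure = {B, C, D, E, G}.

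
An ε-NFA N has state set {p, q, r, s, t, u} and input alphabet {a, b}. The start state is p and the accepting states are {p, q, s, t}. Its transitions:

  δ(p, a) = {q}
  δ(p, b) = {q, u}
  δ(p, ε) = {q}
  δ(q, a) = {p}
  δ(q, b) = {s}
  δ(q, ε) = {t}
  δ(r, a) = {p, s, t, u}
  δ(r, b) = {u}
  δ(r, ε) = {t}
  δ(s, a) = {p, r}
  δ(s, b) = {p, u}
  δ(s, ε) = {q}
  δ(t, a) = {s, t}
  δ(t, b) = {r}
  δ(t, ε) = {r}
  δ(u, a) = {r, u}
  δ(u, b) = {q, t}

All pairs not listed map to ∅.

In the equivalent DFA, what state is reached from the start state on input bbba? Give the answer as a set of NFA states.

Start: {p, q, r, t}.
δ(p,b) = {q, u}; δ(q,b) = {s}; δ(r,b) = {u}; δ(t,b) = {r}.
Union: {q, r, s, u}.
ε-closure gives {q, r, s, t, u}.
After b: {q, r, s, t, u}.
δ(q,b) = {s}; δ(r,b) = {u}; δ(s,b) = {p, u}; δ(t,b) = {r}; δ(u,b) = {q, t}.
Union: {p, q, r, s, t, u}.
After b: {p, q, r, s, t, u}.
δ(p,b) = {q, u}; δ(q,b) = {s}; δ(r,b) = {u}; δ(s,b) = {p, u}; δ(t,b) = {r}; δ(u,b) = {q, t}.
Union: {p, q, r, s, t, u}.
After b: {p, q, r, s, t, u}.
δ(p,a) = {q}; δ(q,a) = {p}; δ(r,a) = {p, s, t, u}; δ(s,a) = {p, r}; δ(t,a) = {s, t}; δ(u,a) = {r, u}.
Union: {p, q, r, s, t, u}.
After a: {p, q, r, s, t, u}.

{p, q, r, s, t, u}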